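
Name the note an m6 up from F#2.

The sixth takes the letter from F up to D.
A minor sixth is 8 semitones; 8 semitones up from F#2 gives D3.

D3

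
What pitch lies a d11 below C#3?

G##1

The eleventh's letter: C down four letter names plus an octave → G.
A diminished eleventh is 16 semitones; 16 semitones down from C#3 gives G##1.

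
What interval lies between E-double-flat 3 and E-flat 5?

E to E is the same letter name, plus 2 octaves — that makes it a fifteenth of some quality.
A perfect fifteenth would be 24 semitones; Ebb3 to Eb5 is 25, one semitone wider, so the interval is augmented.
(Equivalently, a compound augmented octave: an augmented octave plus an octave.)

augmented fifteenth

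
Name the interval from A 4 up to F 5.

A to F spans six letter names (A-B-C-D-E-F), so the interval is some kind of sixth.
At 8 semitones, A4→F5 falls one short of a major sixth: minor.

m6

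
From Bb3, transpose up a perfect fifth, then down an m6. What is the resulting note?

Bb3 up a perfect fifth → F4 (7 semitones).
Down a minor sixth from F4: A3 (8 semitones down).

A3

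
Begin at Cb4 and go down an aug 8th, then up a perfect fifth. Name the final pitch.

Gbb3

Cb4 down an augmented octave → Cbb3 (13 semitones).
Cbb3 up a perfect fifth → Gbb3 (7 semitones).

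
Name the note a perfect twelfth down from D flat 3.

Counting five letter names plus an octave down from D lands on G.
A perfect twelfth spans 19 semitones, so from Db3 the target pitch is Gb1.

G flat 1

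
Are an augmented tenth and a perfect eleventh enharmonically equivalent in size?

An augmented tenth spans 17 semitones, and a perfect eleventh also spans 17 semitones — they're enharmonic.

Yes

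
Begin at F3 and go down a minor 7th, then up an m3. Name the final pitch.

Bb2

Down a minor seventh from F3: G2 (10 semitones down).
G2 up a minor third → Bb2 (3 semitones).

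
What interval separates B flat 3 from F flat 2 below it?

Descending from Bb3 to Fb2 is the same interval as ascending Fb2 to Bb3.
F to B spans four letter names (F-G-A-B), plus an octave — that makes it an eleventh of some quality.
Fb2 to Bb3 spans 18 semitones — one semitone wider than the perfect eleventh (17) — giving an augmented eleventh.
(Equivalently, a compound augmented fourth: an augmented fourth plus an octave.)

augmented 11th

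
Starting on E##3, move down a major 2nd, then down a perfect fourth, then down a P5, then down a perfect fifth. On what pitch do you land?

G##1

A major second down from E##3 is D##3.
A perfect fourth down from D##3 is A##2.
A perfect fifth down from A##2 is D##2.
Down a perfect fifth from D##2: G##1 (7 semitones down).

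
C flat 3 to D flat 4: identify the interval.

C to D spans two letter names (C-D), plus an octave — that makes it a ninth of some quality.
Cb3 to Db4 is 14 semitones, matching the major ninth exactly, so the quality is major.
(Equivalently, a compound major second: a major second plus an octave.)

major ninth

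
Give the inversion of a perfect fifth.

The rule of nine gives the new number: 9 − 5 = 4, so a fifth becomes a fourth.
The quality also flips — perfect stays perfect — giving a perfect fourth.

P4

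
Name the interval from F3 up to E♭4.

F to E spans seven letter names (F-G-A-B-C-D-E), so the interval is some kind of seventh.
At 10 semitones, F3→Eb4 falls one short of a major seventh: minor.

minor seventh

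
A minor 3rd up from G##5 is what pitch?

Three letter names up from G: B.
A minor third is 3 semitones; 3 semitones up from G##5 gives B#5.

B#5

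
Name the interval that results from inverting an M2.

minor seventh

Interval numbers invert to sum to nine: 2 + 7 = 9, so a second inverts to a seventh.
Quality inverts too: major becomes minor. That makes the inversion a minor seventh.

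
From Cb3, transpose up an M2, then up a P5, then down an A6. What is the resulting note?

Cbb3

A major second up from Cb3 is Db3.
Up a perfect fifth from Db3: Ab3 (7 semitones up).
An augmented sixth down from Ab3 is Cbb3.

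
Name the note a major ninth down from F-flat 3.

Two letters down from F (plus an octave) reaches E.
Moving 14 semitones down from Fb3 (the size of a major ninth) reaches Ebb2.

E-double-flat 2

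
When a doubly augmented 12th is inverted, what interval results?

dd4

First reduce the compound doubly augmented twelfth to its simple form, a doubly augmented fifth.
The rule of nine gives the new number: 9 − 5 = 4, so a fifth becomes a fourth.
And doubly augmented becomes doubly diminished under inversion, so we get a doubly diminished fourth.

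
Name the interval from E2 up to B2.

E to B spans five letter names (E-F-G-A-B), so the interval is some kind of fifth.
The perfect fifth spans 7 semitones, and E2 to B2 is exactly 7 semitones — so this is a perfect fifth.

P5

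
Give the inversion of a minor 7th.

The rule of nine gives the new number: 9 − 7 = 2, so a seventh becomes a second.
Quality inverts too: minor becomes major. That makes the inversion a major second.

major second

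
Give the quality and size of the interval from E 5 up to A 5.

P4

E to A spans four letter names (E-F-G-A) — that makes it a fourth of some quality.
E5 to A5 is 5 semitones, matching the perfect fourth exactly, so the quality is perfect.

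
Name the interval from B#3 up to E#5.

B to E spans four letter names (B-C-D-E), plus an octave: an eleventh.
The perfect eleventh spans 17 semitones, and B#3 to E#5 is exactly 17 semitones — so this is a perfect eleventh.
(Equivalently, a compound perfect fourth: a perfect fourth plus an octave.)

perfect 11th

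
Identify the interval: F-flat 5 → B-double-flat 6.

P11

F to B spans four letter names (F-G-A-B), plus an octave: an eleventh.
Counting semitones, Fb5→Bbb6 is 17, which is the perfect eleventh.
(Equivalently, a compound perfect fourth: a perfect fourth plus an octave.)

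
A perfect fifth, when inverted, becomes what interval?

P4

Inverted interval numbers add to nine, so a fifth pairs with a fourth (5 + 4 = 9).
The quality also flips — perfect stays perfect — giving a perfect fourth.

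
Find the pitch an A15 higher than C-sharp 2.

A fifteenth keeps the letter name C, two octaves up from C.
An augmented fifteenth spans 25 semitones, so from C#2 the target pitch is C##4.

C-double-sharp 4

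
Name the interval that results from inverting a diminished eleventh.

First reduce the compound diminished eleventh to its simple form, a diminished fourth.
Interval numbers invert to sum to nine: 4 + 5 = 9, so a fourth inverts to a fifth.
And diminished becomes augmented under inversion, so we get an augmented fifth.

A5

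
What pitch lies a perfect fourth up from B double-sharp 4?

E double-sharp 5

Four letter names up from B: E.
A perfect fourth is 5 semitones; 5 semitones up from B##4 gives E##5.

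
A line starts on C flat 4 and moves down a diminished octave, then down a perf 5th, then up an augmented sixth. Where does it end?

Down a diminished octave from Cb4: C3 (11 semitones down).
Down a perfect fifth from C3: F2 (7 semitones down).
Up an augmented sixth from F2: D#3 (10 semitones up).

D sharp 3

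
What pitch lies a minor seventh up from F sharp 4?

Seven letter names up from F: E.
A minor seventh is 10 semitones; 10 semitones up from F#4 gives E5.

E 5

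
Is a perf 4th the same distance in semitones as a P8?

No

A perfect fourth spans 5 semitones; a perfect octave spans 12 semitones. They differ by 7.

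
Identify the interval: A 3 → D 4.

perfect fourth

A to D spans four letter names (A-B-C-D): a fourth.
The perfect fourth spans 5 semitones, and A3 to D4 is exactly 5 semitones — so this is a perfect fourth.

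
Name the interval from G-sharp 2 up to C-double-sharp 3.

G to C spans four letter names (G-A-B-C) — that makes it a fourth of some quality.
A perfect fourth would be 5 semitones; G#2 to C##3 is 6, one semitone wider, so the interval is augmented.

augmented 4th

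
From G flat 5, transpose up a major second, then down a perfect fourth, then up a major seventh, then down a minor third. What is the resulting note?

Gb5 up a major second → Ab5 (2 semitones).
Down a perfect fourth from Ab5: Eb5 (5 semitones down).
A major seventh up from Eb5 is D6.
A minor third down from D6 is B5.

B 5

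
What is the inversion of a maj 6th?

Interval numbers invert to sum to nine: 6 + 3 = 9, so a sixth inverts to a third.
And major becomes minor under inversion, so we get a minor third.

m3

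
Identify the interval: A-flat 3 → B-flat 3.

M2

A to B spans two letter names (A-B) — that makes it a second of some quality.
Counting semitones, Ab3→Bb3 is 2, which is the major second.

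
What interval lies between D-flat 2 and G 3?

augmented 11th

D to G spans four letter names (D-E-F-G), plus an octave — that makes it an eleventh of some quality.
A perfect eleventh would be 17 semitones; Db2 to G3 is 18, one semitone wider, so the interval is augmented.
(Equivalently, a compound augmented fourth: an augmented fourth plus an octave.)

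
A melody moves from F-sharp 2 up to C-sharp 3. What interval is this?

perfect fifth

F to C spans five letter names (F-G-A-B-C): a fifth.
Counting semitones, F#2→C#3 is 7, which is the perfect fifth.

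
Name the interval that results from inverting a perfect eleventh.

perfect 5th

First reduce the compound perfect eleventh to its simple form, a perfect fourth.
Interval numbers invert to sum to nine: 4 + 5 = 9, so a fourth inverts to a fifth.
And perfect stays perfect under inversion, so we get a perfect fifth.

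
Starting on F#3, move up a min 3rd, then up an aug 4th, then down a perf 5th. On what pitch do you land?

F#3 up a minor third → A3 (3 semitones).
An augmented fourth up from A3 is D#4.
A perfect fifth down from D#4 is G#3.

G#3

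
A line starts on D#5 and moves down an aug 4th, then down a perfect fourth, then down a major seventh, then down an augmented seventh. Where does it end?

Gbb2

D#5 down an augmented fourth → A4 (6 semitones).
Down a perfect fourth from A4: E4 (5 semitones down).
A major seventh down from E4 is F3.
F3 down an augmented seventh → Gbb2 (12 semitones).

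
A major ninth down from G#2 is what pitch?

F#1

Two letters down from G (plus an octave) reaches F.
Moving 14 semitones down from G#2 (the size of a major ninth) reaches F#1.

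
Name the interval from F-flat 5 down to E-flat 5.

minor 2nd

Descending from Fb5 to Eb5 is the same interval as ascending Eb5 to Fb5.
E to F spans two letter names (E-F), so the interval is some kind of second.
At 1 semitone, Eb5→Fb5 falls one short of a major second: minor.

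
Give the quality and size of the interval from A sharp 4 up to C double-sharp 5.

A to C spans three letter names (A-B-C): a third.
The major third spans 4 semitones, and A#4 to C##5 is exactly 4 semitones — so this is a major third.

major third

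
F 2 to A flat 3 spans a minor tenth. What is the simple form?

Subtracting seven from the interval number removes an octave: 10 − 7 = 3.
Quality carries through unchanged, so the simple form is a minor third.

m3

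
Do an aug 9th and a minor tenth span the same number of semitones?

Both span 15 semitones: an augmented ninth and a minor tenth are the same chromatic distance.

Yes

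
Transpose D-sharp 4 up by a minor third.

Counting three letter names up from D lands on F.
A minor third is 3 semitones; 3 semitones up from D#4 gives F#4.

F-sharp 4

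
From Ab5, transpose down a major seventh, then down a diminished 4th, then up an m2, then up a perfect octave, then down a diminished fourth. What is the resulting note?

Ab5 down a major seventh → Bbb4 (11 semitones).
Bbb4 down a diminished fourth → F4 (4 semitones).
F4 up a minor second → Gb4 (1 semitone).
Up a perfect octave from Gb4: Gb5 (12 semitones up).
Gb5 down a diminished fourth → D5 (4 semitones).

D5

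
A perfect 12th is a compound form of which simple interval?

Take out an octave (7 from the number): 12 − 7 = 5.
Quality carries through unchanged, so the simple form is a perfect fifth.

perfect 5th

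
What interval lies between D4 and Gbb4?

dd4

D to G spans four letter names (D-E-F-G) — that makes it a fourth of some quality.
The perfect fourth is 5 semitones; here we have 3, two semitones narrower: doubly diminished.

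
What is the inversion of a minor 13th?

major 3rd

First reduce the compound minor thirteenth to its simple form, a minor sixth.
Inverted interval numbers add to nine, so a sixth pairs with a third (6 + 3 = 9).
The quality also flips — minor becomes major — giving a major third.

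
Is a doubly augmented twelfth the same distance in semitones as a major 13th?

Yes

Both span 21 semitones: a doubly augmented twelfth and a major thirteenth are the same chromatic distance.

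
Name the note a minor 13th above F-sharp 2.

D 4

The thirteenth's letter: F up six letter names plus an octave → D.
A minor thirteenth is 20 semitones; 20 semitones up from F#2 gives D4.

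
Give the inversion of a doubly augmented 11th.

dd5

First reduce the compound doubly augmented eleventh to its simple form, a doubly augmented fourth.
Interval numbers invert to sum to nine: 4 + 5 = 9, so a fourth inverts to a fifth.
The quality also flips — doubly augmented becomes doubly diminished — giving a doubly diminished fifth.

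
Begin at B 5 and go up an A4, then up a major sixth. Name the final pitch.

C double-sharp 7

B5 up an augmented fourth → E#6 (6 semitones).
E#6 up a major sixth → C##7 (9 semitones).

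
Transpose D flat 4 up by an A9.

E 5

Counting two letter names plus an octave up from D lands on E.
An augmented ninth spans 15 semitones, so from Db4 the target pitch is E5.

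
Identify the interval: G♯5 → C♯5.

perfect fifth

Descending from G#5 to C#5 is the same interval as ascending C#5 to G#5.
C to G spans five letter names (C-D-E-F-G), so the interval is some kind of fifth.
The perfect fifth spans 7 semitones, and C#5 to G#5 is exactly 7 semitones — so this is a perfect fifth.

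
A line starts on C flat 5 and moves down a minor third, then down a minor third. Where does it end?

F 4

A minor third down from Cb5 is Ab4.
Ab4 down a minor third → F4 (3 semitones).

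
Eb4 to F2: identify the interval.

minor fourteenth

Descending from Eb4 to F2 is the same interval as ascending F2 to Eb4.
F to E spans seven letter names (F-G-A-B-C-D-E), plus an octave, so the interval is some kind of fourteenth.
F2 to Eb4 is 22 semitones, a half step short of the major fourteenth (23), so this is minor.
(Equivalently, a compound minor seventh: a minor seventh plus an octave.)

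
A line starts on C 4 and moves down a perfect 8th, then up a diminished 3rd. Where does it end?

Down a perfect octave from C4: C3 (12 semitones down).
C3 up a diminished third → Ebb3 (2 semitones).

E double-flat 3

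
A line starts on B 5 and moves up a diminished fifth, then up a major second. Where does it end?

G 6

A diminished fifth up from B5 is F6.
F6 up a major second → G6 (2 semitones).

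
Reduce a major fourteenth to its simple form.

Subtracting seven from the interval number removes an octave: 14 − 7 = 7.
That makes a major fourteenth a compound major seventh — an octave plus a major seventh.

major 7th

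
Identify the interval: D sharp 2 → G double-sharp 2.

D to G spans four letter names (D-E-F-G): a fourth.
D#2 to G##2 spans 6 semitones — one semitone wider than the perfect fourth (5) — giving an augmented fourth.

A4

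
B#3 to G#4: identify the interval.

minor sixth

B to G spans six letter names (B-C-D-E-F-G) — that makes it a sixth of some quality.
A major sixth would be 9 semitones, but B#3 to G#4 is 8 — one semitone narrower, making it a minor sixth.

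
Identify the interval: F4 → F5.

perfect 8th

F to F is the same letter name, plus an octave — that makes it an octave of some quality.
F4 to F5 is 12 semitones, matching the perfect octave exactly, so the quality is perfect.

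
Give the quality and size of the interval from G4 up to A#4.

G to A spans two letter names (G-A), so the interval is some kind of second.
A major second would be 2 semitones; G4 to A#4 is 3, one semitone wider, so the interval is augmented.

augmented 2nd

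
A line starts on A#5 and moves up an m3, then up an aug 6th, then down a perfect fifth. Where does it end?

D##6

Up a minor third from A#5: C#6 (3 semitones up).
C#6 up an augmented sixth → A##6 (10 semitones).
A##6 down a perfect fifth → D##6 (7 semitones).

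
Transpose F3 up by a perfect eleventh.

Bb4

The eleventh's letter: F up four letter names plus an octave → B.
Moving 17 semitones up from F3 (the size of a perfect eleventh) reaches Bb4.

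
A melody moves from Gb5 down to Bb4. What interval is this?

Descending from Gb5 to Bb4 is the same interval as ascending Bb4 to Gb5.
B to G spans six letter names (B-C-D-E-F-G), so the interval is some kind of sixth.
Bb4 to Gb5 is 8 semitones, a half step short of the major sixth (9), so this is minor.

minor 6th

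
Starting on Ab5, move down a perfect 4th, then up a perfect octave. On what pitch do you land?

Eb6

Ab5 down a perfect fourth → Eb5 (5 semitones).
A perfect octave up from Eb5 is Eb6.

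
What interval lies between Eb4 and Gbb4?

E to G spans three letter names (E-F-G) — that makes it a third of some quality.
Eb4 to Gbb4 spans 2 semitones — two semitones narrower than the major third (4) — giving a diminished third.

diminished 3rd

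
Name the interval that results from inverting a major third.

Inverted interval numbers add to nine, so a third pairs with a sixth (3 + 6 = 9).
And major becomes minor under inversion, so we get a minor sixth.

m6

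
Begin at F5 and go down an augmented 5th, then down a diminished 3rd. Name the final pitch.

Down an augmented fifth from F5: Bbb4 (8 semitones down).
Down a diminished third from Bbb4: G4 (2 semitones down).

G4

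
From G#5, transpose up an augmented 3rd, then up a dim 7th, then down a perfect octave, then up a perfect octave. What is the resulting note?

A#6

G#5 up an augmented third → B##5 (5 semitones).
Up a diminished seventh from B##5: A#6 (9 semitones up).
A#6 down a perfect octave → A#5 (12 semitones).
Up a perfect octave from A#5: A#6 (12 semitones up).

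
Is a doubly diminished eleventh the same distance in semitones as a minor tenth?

Both span 15 semitones: a doubly diminished eleventh and a minor tenth are the same chromatic distance.

Yes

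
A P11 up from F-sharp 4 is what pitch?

B 5

The eleventh's letter: F up four letter names plus an octave → B.
A perfect eleventh is 17 semitones; 17 semitones up from F#4 gives B5.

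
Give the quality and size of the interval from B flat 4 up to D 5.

B to D spans three letter names (B-C-D), so the interval is some kind of third.
The major third spans 4 semitones, and Bb4 to D5 is exactly 4 semitones — so this is a major third.

major 3rd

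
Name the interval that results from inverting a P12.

perfect fourth

First reduce the compound perfect twelfth to its simple form, a perfect fifth.
The rule of nine gives the new number: 9 − 5 = 4, so a fifth becomes a fourth.
Quality inverts too: perfect stays perfect. That makes the inversion a perfect fourth.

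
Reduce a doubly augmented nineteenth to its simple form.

Each octave removed subtracts seven from the number: 19 − 14 = 5.
So a doubly augmented nineteenth is 2 octaves plus a doubly augmented fifth. The quality is unchanged.

AA5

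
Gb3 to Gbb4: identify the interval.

diminished octave

G to G is the same letter name, plus an octave — that makes it an octave of some quality.
Gb3 to Gbb4 spans 11 semitones — one semitone narrower than the perfect octave (12) — giving a diminished octave.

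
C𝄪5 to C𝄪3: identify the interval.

perfect fifteenth

Descending from C##5 to C##3 is the same interval as ascending C##3 to C##5.
C to C is the same letter name, plus 2 octaves — that makes it a fifteenth of some quality.
C##3 to C##5 is 24 semitones, matching the perfect fifteenth exactly, so the quality is perfect.
(Equivalently, a compound perfect octave: a perfect octave plus an octave.)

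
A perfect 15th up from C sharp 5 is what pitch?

C sharp 7

The letter stays C (same as the start), shifted two octaves up.
Moving 24 semitones up from C#5 (the size of a perfect fifteenth) reaches C#7.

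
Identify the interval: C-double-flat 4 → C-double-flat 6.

P15

C to C is the same letter name, plus 2 octaves: a fifteenth.
The perfect fifteenth spans 24 semitones, and Cbb4 to Cbb6 is exactly 24 semitones — so this is a perfect fifteenth.
(Equivalently, a compound perfect octave: a perfect octave plus an octave.)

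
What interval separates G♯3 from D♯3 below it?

Descending from G#3 to D#3 is the same interval as ascending D#3 to G#3.
D to G spans four letter names (D-E-F-G) — that makes it a fourth of some quality.
Counting semitones, D#3→G#3 is 5, which is the perfect fourth.

perfect 4th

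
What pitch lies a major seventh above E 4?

D sharp 5

The seventh takes the letter from E up to D.
A major seventh spans 11 semitones, so from E4 the target pitch is D#5.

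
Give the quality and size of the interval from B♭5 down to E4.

d12

Descending from Bb5 to E4 is the same interval as ascending E4 to Bb5.
E to B spans five letter names (E-F-G-A-B), plus an octave — that makes it a twelfth of some quality.
The perfect twelfth is 19 semitones; here we have 18, one semitone narrower: diminished.
(Equivalently, a compound diminished fifth: a diminished fifth plus an octave.)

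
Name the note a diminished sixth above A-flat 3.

Counting six letter names up from A lands on F.
A diminished sixth is 7 semitones; 7 semitones up from Ab3 gives Fbb4.

F-double-flat 4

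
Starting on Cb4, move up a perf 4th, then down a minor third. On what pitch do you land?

Db4

Cb4 up a perfect fourth → Fb4 (5 semitones).
Fb4 down a minor third → Db4 (3 semitones).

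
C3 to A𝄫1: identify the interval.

Descending from C3 to Abb1 is the same interval as ascending Abb1 to C3.
A to C spans three letter names (A-B-C), plus an octave, so the interval is some kind of tenth.
Abb1 to C3 spans 17 semitones — one semitone wider than the major tenth (16) — giving an augmented tenth.
(Equivalently, a compound augmented third: an augmented third plus an octave.)

augmented tenth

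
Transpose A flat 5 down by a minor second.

G 5

The second takes the letter from A down to G.
Moving 1 semitone down from Ab5 (the size of a minor second) reaches G5.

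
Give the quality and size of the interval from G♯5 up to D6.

G to D spans five letter names (G-A-B-C-D), so the interval is some kind of fifth.
G#5 to D6 spans 6 semitones — one semitone narrower than the perfect fifth (7) — giving a diminished fifth.

diminished fifth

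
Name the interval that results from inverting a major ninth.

First reduce the compound major ninth to its simple form, a major second.
Interval numbers invert to sum to nine: 2 + 7 = 9, so a second inverts to a seventh.
Quality inverts too: major becomes minor. That makes the inversion a minor seventh.

m7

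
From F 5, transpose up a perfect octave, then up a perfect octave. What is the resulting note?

F 7

F5 up a perfect octave → F6 (12 semitones).
A perfect octave up from F6 is F7.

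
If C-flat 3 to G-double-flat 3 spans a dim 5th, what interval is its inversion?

augmented 4th

The rule of nine gives the new number: 9 − 5 = 4, so a fifth becomes a fourth.
And diminished becomes augmented under inversion, so we get an augmented fourth.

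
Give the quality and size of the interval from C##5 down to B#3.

Descending from C##5 to B#3 is the same interval as ascending B#3 to C##5.
B to C spans two letter names (B-C), plus an octave: a ninth.
B#3 to C##5 is 14 semitones, matching the major ninth exactly, so the quality is major.
(Equivalently, a compound major second: a major second plus an octave.)

major ninth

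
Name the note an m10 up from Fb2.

Abb3

Three letters up from F (plus an octave) reaches A.
Moving 15 semitones up from Fb2 (the size of a minor tenth) reaches Abb3.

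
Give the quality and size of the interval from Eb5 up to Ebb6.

E to E is the same letter name, plus an octave: an octave.
Eb5 to Ebb6 spans 11 semitones — one semitone narrower than the perfect octave (12) — giving a diminished octave.

d8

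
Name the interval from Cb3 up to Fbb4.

diminished 11th

C to F spans four letter names (C-D-E-F), plus an octave — that makes it an eleventh of some quality.
Cb3 to Fbb4 spans 16 semitones — one semitone narrower than the perfect eleventh (17) — giving a diminished eleventh.
(Equivalently, a compound diminished fourth: a diminished fourth plus an octave.)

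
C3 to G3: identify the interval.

C to G spans five letter names (C-D-E-F-G), so the interval is some kind of fifth.
Counting semitones, C3→G3 is 7, which is the perfect fifth.

perfect fifth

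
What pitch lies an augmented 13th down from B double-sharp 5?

The thirteenth's letter: B down six letter names plus an octave → D.
An augmented thirteenth spans 22 semitones, so from B##5 the target pitch is D#4.

D sharp 4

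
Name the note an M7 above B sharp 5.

A double-sharp 6

Seven letter names up from B: A.
A major seventh is 11 semitones; 11 semitones up from B#5 gives A##6.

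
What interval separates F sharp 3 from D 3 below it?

Descending from F#3 to D3 is the same interval as ascending D3 to F#3.
D to F spans three letter names (D-E-F) — that makes it a third of some quality.
Counting semitones, D3→F#3 is 4, which is the major third.

M3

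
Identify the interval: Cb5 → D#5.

AA2

C to D spans two letter names (C-D): a second.
A major second would be 2 semitones; Cb5 to D#5 is 4, two semitones wider, so the interval is doubly augmented.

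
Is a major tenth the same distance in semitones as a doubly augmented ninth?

Yes

A major tenth = 16 semitones = a doubly augmented ninth; enharmonically equal.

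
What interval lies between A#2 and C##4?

major 10th

A to C spans three letter names (A-B-C), plus an octave, so the interval is some kind of tenth.
Counting semitones, A#2→C##4 is 16, which is the major tenth.
(Equivalently, a compound major third: a major third plus an octave.)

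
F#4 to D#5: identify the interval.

F to D spans six letter names (F-G-A-B-C-D): a sixth.
F#4 to D#5 is 9 semitones, matching the major sixth exactly, so the quality is major.

major sixth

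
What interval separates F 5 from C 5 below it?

Descending from F5 to C5 is the same interval as ascending C5 to F5.
C to F spans four letter names (C-D-E-F): a fourth.
The perfect fourth spans 5 semitones, and C5 to F5 is exactly 5 semitones — so this is a perfect fourth.

perfect fourth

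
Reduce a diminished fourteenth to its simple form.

diminished seventh

Each octave removed subtracts seven from the number: 14 − 7 = 7.
Quality carries through unchanged, so the simple form is a diminished seventh.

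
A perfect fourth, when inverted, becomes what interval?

The rule of nine gives the new number: 9 − 4 = 5, so a fourth becomes a fifth.
Quality inverts too: perfect stays perfect. That makes the inversion a perfect fifth.

perfect 5th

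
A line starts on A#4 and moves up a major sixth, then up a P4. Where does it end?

A#4 up a major sixth → F##5 (9 semitones).
Up a perfect fourth from F##5: B#5 (5 semitones up).

B#5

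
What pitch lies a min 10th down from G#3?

Counting three letter names plus an octave down from G lands on E.
A minor tenth is 15 semitones; 15 semitones down from G#3 gives E#2.

E#2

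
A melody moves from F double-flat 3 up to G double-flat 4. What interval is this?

major ninth

F to G spans two letter names (F-G), plus an octave: a ninth.
Counting semitones, Fbb3→Gbb4 is 14, which is the major ninth.
(Equivalently, a compound major second: a major second plus an octave.)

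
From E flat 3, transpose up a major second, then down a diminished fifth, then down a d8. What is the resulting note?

Up a major second from Eb3: F3 (2 semitones up).
Down a diminished fifth from F3: B2 (6 semitones down).
A diminished octave down from B2 is B#1.

B sharp 1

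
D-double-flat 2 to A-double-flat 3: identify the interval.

perfect twelfth

D to A spans five letter names (D-E-F-G-A), plus an octave — that makes it a twelfth of some quality.
The perfect twelfth spans 19 semitones, and Dbb2 to Abb3 is exactly 19 semitones — so this is a perfect twelfth.
(Equivalently, a compound perfect fifth: a perfect fifth plus an octave.)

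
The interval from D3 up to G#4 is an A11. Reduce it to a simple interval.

Subtracting seven from the interval number removes an octave: 11 − 7 = 4.
Quality carries through unchanged, so the simple form is an augmented fourth.

augmented 4th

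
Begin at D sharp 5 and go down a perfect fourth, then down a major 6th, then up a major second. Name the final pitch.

D sharp 4

A perfect fourth down from D#5 is A#4.
Down a major sixth from A#4: C#4 (9 semitones down).
Up a major second from C#4: D#4 (2 semitones up).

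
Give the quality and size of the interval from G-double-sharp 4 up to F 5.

G to F spans seven letter names (G-A-B-C-D-E-F) — that makes it a seventh of some quality.
G##4 to F5 spans 8 semitones — three semitones narrower than the major seventh (11) — giving a doubly diminished seventh.

doubly diminished seventh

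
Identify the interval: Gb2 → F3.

G to F spans seven letter names (G-A-B-C-D-E-F) — that makes it a seventh of some quality.
The major seventh spans 11 semitones, and Gb2 to F3 is exactly 11 semitones — so this is a major seventh.

major seventh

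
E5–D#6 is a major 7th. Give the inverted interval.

minor 2nd

The rule of nine gives the new number: 9 − 7 = 2, so a seventh becomes a second.
The quality also flips — major becomes minor — giving a minor second.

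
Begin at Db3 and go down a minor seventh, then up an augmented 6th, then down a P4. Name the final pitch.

G#2

A minor seventh down from Db3 is Eb2.
Eb2 up an augmented sixth → C#3 (10 semitones).
C#3 down a perfect fourth → G#2 (5 semitones).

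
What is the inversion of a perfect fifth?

perfect fourth

The rule of nine gives the new number: 9 − 5 = 4, so a fifth becomes a fourth.
The quality also flips — perfect stays perfect — giving a perfect fourth.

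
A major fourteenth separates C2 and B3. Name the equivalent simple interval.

Each octave removed subtracts seven from the number: 14 − 7 = 7.
That makes a major fourteenth a compound major seventh — an octave plus a major seventh.

major seventh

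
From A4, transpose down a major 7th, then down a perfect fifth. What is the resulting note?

Down a major seventh from A4: Bb3 (11 semitones down).
A perfect fifth down from Bb3 is Eb3.

Eb3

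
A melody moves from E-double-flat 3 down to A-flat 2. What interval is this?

d5

Descending from Ebb3 to Ab2 is the same interval as ascending Ab2 to Ebb3.
A to E spans five letter names (A-B-C-D-E): a fifth.
A perfect fifth would be 7 semitones; Ab2 to Ebb3 is 6, one semitone narrower, so the interval is diminished.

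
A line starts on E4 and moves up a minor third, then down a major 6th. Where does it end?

A minor third up from E4 is G4.
G4 down a major sixth → Bb3 (9 semitones).

Bb3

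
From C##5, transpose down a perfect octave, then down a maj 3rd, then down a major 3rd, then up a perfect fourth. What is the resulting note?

C##5 down a perfect octave → C##4 (12 semitones).
A major third down from C##4 is A#3.
A#3 down a major third → F#3 (4 semitones).
F#3 up a perfect fourth → B3 (5 semitones).

B3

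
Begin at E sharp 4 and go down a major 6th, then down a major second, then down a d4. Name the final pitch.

C double-sharp 3

E#4 down a major sixth → G#3 (9 semitones).
A major second down from G#3 is F#3.
Down a diminished fourth from F#3: C##3 (4 semitones down).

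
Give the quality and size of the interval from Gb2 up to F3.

G to F spans seven letter names (G-A-B-C-D-E-F) — that makes it a seventh of some quality.
Counting semitones, Gb2→F3 is 11, which is the major seventh.

major seventh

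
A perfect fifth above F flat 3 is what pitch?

C flat 4

Counting five letter names up from F lands on C.
A perfect fifth is 7 semitones; 7 semitones up from Fb3 gives Cb4.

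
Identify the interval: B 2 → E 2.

Descending from B2 to E2 is the same interval as ascending E2 to B2.
E to B spans five letter names (E-F-G-A-B): a fifth.
Counting semitones, E2→B2 is 7, which is the perfect fifth.

P5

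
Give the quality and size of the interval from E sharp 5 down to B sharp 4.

Descending from E#5 to B#4 is the same interval as ascending B#4 to E#5.
B to E spans four letter names (B-C-D-E): a fourth.
The perfect fourth spans 5 semitones, and B#4 to E#5 is exactly 5 semitones — so this is a perfect fourth.

perfect fourth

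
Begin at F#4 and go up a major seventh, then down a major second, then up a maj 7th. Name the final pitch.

C##6

Up a major seventh from F#4: E#5 (11 semitones up).
E#5 down a major second → D#5 (2 semitones).
D#5 up a major seventh → C##6 (11 semitones).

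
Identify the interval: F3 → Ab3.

F to A spans three letter names (F-G-A) — that makes it a third of some quality.
F3 to Ab3 is 3 semitones, a half step short of the major third (4), so this is minor.

m3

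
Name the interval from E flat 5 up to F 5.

major 2nd

E to F spans two letter names (E-F): a second.
The major second spans 2 semitones, and Eb5 to F5 is exactly 2 semitones — so this is a major second.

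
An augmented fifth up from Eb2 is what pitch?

B2

The fifth takes the letter from E up to B.
An augmented fifth is 8 semitones; 8 semitones up from Eb2 gives B2.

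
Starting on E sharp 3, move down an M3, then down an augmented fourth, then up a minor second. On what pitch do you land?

A major third down from E#3 is C#3.
C#3 down an augmented fourth → G2 (6 semitones).
G2 up a minor second → Ab2 (1 semitone).

A flat 2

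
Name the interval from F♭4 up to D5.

augmented 6th

F to D spans six letter names (F-G-A-B-C-D) — that makes it a sixth of some quality.
A major sixth would be 9 semitones; Fb4 to D5 is 10, one semitone wider, so the interval is augmented.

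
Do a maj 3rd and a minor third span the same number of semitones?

A major third is 4 semitones but a minor third is 3 semitones — different sizes.

No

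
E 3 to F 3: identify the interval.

E to F spans two letter names (E-F) — that makes it a second of some quality.
E3 to F3 is 1 semitone, a half step short of the major second (2), so this is minor.

m2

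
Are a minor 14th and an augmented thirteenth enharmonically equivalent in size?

Yes

Both span 22 semitones: a minor fourteenth and an augmented thirteenth are the same chromatic distance.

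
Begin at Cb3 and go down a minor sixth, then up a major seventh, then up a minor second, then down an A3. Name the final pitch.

A minor sixth down from Cb3 is Eb2.
Up a major seventh from Eb2: D3 (11 semitones up).
A minor second up from D3 is Eb3.
An augmented third down from Eb3 is Cbb3.

Cbb3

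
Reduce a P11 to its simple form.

perfect 4th

Subtracting seven from the interval number removes an octave: 11 − 7 = 4.
So a perfect eleventh is an octave plus a perfect fourth. The quality is unchanged.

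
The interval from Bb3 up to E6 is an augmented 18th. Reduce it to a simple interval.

Take out 2 octaves (14 from the number): 18 − 14 = 4.
So an augmented eighteenth is 2 octaves plus an augmented fourth. The quality is unchanged.

A4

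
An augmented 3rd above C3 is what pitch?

The third takes the letter from C up to E.
An augmented third spans 5 semitones, so from C3 the target pitch is E#3.

E#3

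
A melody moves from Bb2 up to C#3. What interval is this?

B to C spans two letter names (B-C) — that makes it a second of some quality.
A major second would be 2 semitones; Bb2 to C#3 is 3, one semitone wider, so the interval is augmented.

augmented second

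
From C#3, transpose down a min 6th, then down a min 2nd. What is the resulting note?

Down a minor sixth from C#3: E#2 (8 semitones down).
E#2 down a minor second → D##2 (1 semitone).

D##2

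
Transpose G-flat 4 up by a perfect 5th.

D-flat 5

The fifth takes the letter from G up to D.
A perfect fifth is 7 semitones; 7 semitones up from Gb4 gives Db5.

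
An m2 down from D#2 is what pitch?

Two letter names down from D: C.
A minor second spans 1 semitone, so from D#2 the target pitch is C##2.

C##2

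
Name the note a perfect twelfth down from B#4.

Five letters down from B (plus an octave) reaches E.
A perfect twelfth spans 19 semitones, so from B#4 the target pitch is E#3.

E#3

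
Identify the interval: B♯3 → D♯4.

minor 3rd

B to D spans three letter names (B-C-D): a third.
A major third would be 4 semitones, but B#3 to D#4 is 3 — one semitone narrower, making it a minor third.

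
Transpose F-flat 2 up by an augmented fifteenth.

F 4

The letter stays F (same as the start), shifted two octaves up.
An augmented fifteenth spans 25 semitones, so from Fb2 the target pitch is F4.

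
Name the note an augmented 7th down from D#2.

Eb1

Counting seven letter names down from D lands on E.
Moving 12 semitones down from D#2 (the size of an augmented seventh) reaches Eb1.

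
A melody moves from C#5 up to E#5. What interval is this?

C to E spans three letter names (C-D-E): a third.
C#5 to E#5 is 4 semitones, matching the major third exactly, so the quality is major.

major third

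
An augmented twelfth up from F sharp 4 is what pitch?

Counting five letter names plus an octave up from F lands on C.
An augmented twelfth spans 20 semitones, so from F#4 the target pitch is C##6.

C double-sharp 6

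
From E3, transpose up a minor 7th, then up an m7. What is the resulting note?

A minor seventh up from E3 is D4.
D4 up a minor seventh → C5 (10 semitones).

C5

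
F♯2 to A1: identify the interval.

Descending from F#2 to A1 is the same interval as ascending A1 to F#2.
A to F spans six letter names (A-B-C-D-E-F) — that makes it a sixth of some quality.
The major sixth spans 9 semitones, and A1 to F#2 is exactly 9 semitones — so this is a major sixth.

M6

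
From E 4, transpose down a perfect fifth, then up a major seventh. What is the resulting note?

E4 down a perfect fifth → A3 (7 semitones).
Up a major seventh from A3: G#4 (11 semitones up).

G sharp 4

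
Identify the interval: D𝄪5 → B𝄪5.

D to B spans six letter names (D-E-F-G-A-B) — that makes it a sixth of some quality.
The major sixth spans 9 semitones, and D##5 to B##5 is exactly 9 semitones — so this is a major sixth.

major sixth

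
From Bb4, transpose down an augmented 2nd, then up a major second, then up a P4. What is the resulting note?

Ebb5

An augmented second down from Bb4 is Abb4.
Abb4 up a major second → Bbb4 (2 semitones).
A perfect fourth up from Bbb4 is Ebb5.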